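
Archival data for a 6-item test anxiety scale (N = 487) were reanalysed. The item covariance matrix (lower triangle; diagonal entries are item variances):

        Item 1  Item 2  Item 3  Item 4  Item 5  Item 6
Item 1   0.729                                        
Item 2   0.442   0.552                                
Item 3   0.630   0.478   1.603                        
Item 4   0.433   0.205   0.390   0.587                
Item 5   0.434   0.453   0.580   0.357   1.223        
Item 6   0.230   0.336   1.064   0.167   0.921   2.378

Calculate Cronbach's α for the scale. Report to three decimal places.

Σσ²ᵢ = 0.729 + 0.552 + 1.603 + 0.587 + 1.223 + 2.378 = 7.072
Σ_{i<j} σ_ij = 7.120
total variance = 7.072 + 2 × 7.120 = 21.312
α = (k/(k−1))·(1 − Σσ²ᵢ/total variance) = (6/5)·(1 − 7.072/21.312) = 0.802

Cronbach's α = 0.802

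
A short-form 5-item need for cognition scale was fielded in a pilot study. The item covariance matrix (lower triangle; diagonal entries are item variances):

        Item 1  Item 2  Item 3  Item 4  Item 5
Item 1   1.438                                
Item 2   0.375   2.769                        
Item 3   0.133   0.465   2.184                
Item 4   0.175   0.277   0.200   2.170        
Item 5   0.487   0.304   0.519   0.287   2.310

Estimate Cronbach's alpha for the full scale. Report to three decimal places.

Σσᵢ² = 1.438 + 2.769 + 2.184 + 2.170 + 2.310 = 10.871
Sum of off-diagonal covariances = 3.222
Var(T) = 10.871 + 2 × 3.222 = 17.315
α = (k/(k−1))·(1 − Σσᵢ²/Var(T)) = (5/4)·(1 − 10.871/17.315) = 0.465

α = 0.465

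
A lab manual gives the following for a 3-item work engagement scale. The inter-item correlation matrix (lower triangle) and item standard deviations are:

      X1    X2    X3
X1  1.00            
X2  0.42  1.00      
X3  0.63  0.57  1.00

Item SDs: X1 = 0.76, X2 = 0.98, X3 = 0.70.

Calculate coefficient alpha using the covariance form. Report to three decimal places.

Σσ²ᵢ = 0.76² + 0.98² + 0.70² = 2.0280
Covariances σ_ij = r_ij · s_i · s_j:
  σ(X1,X2) = 0.42 × 0.76 × 0.98 = 0.3128
  σ(X1,X3) = 0.63 × 0.76 × 0.70 = 0.3352
  σ(X2,X3) = 0.57 × 0.98 × 0.70 = 0.3910
σ²_T = Σσ²ᵢ + 2·Σσ_ij = 2.0280 + 2 × 1.0390 = 4.1060
α = (3/2)·(1 − 2.0280/4.1060) = 0.759

coefficient alpha = 0.759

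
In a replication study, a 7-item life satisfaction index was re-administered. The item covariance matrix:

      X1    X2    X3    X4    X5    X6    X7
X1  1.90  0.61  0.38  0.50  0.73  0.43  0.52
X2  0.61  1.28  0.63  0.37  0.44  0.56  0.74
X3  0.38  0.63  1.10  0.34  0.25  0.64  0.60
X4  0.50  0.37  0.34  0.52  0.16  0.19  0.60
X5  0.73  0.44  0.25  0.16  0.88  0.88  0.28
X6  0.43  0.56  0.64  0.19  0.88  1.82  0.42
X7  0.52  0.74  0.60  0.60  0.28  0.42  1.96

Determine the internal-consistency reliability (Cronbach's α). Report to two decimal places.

α = 0.80

Σσ²ᵢ = 1.90 + 1.28 + 1.10 + 0.52 + 0.88 + 1.82 + 1.96 = 9.46
Σ_{i<j} σ_ij = 10.27
σ²_total = 9.46 + 2 × 10.27 = 30.00
α = (k/(k−1))·(1 − Σσ²ᵢ/σ²_total) = (7/6)·(1 − 9.46/30.00) = 0.80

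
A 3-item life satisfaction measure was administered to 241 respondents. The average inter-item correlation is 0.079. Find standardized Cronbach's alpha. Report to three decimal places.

Standardized α = k·r̄ / (1 + (k−1)·r̄) = 3 × 0.079 / (1 + 2 × 0.079)
  = 0.2370 / 1.1580 = 0.205

standardized Cronbach's alpha = 0.205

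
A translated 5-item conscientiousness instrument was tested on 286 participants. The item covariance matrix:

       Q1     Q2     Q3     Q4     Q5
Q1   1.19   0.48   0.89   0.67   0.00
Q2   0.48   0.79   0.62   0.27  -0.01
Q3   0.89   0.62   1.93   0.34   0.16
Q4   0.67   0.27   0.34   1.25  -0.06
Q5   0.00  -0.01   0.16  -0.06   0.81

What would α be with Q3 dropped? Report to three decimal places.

Remaining items: Q1, Q2, Q4, Q5 (k = 4).
Σσ²ᵢ = 1.19 + 0.79 + 1.25 + 0.81 = 4.04
σ²_total = 4.04 + 2 × 1.35 = 6.74
α (item deleted) = (4/3)·(1 − 4.04/6.74) = 0.534

α = 0.534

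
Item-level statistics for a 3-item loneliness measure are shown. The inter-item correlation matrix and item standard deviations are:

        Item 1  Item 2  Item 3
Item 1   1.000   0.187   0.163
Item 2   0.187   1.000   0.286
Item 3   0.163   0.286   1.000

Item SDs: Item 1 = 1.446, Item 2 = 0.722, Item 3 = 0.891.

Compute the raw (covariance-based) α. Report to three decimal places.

Σσ²ᵢ = 1.446² + 0.722² + 0.891² = 3.4061
Covariances σ_ij = r_ij · s_i · s_j:
  σ(Item 1,Item 2) = 0.187 × 1.446 × 0.722 = 0.1952
  σ(Item 1,Item 3) = 0.163 × 1.446 × 0.891 = 0.2100
  σ(Item 2,Item 3) = 0.286 × 0.722 × 0.891 = 0.1840
σ²_T = Σσ²ᵢ + 2·Σσ_ij = 3.4061 + 2 × 0.5892 = 4.5845
α = (3/2)·(1 − 3.4061/4.5845) = 0.386

α = 0.386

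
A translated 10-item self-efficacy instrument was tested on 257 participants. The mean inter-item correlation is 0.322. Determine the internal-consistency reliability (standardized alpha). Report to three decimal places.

Standardized α = k·r̄ / (1 + (k−1)·r̄) = 10 × 0.322 / (1 + 9 × 0.322)
  = 3.2200 / 3.8980 = 0.826

standardized alpha = 0.826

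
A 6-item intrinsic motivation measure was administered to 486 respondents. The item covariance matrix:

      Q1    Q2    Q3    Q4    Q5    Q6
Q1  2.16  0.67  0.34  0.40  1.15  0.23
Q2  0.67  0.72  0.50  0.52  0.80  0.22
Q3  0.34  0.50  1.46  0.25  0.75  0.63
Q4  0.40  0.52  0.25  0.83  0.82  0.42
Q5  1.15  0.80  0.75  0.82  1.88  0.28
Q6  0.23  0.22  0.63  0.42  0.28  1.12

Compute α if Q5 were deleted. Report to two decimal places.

Remaining items: Q1, Q2, Q3, Q4, Q6 (k = 5).
ΣVar(i) = 2.16 + 0.72 + 1.46 + 0.83 + 1.12 = 6.29
Var(T) = 6.29 + 2 × 4.18 = 14.65
α (item deleted) = (5/4)·(1 − 6.29/14.65) = 0.71

α = 0.71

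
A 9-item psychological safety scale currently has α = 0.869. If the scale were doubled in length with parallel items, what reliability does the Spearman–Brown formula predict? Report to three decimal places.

Length factor m = 2
α' = m·α / (1 + (m−1)·α)
   = 2 × 0.869 / (1 + (2 − 1) × 0.869)
   = 1.7380 / 1.8690 = 0.930

predicted reliability = 0.930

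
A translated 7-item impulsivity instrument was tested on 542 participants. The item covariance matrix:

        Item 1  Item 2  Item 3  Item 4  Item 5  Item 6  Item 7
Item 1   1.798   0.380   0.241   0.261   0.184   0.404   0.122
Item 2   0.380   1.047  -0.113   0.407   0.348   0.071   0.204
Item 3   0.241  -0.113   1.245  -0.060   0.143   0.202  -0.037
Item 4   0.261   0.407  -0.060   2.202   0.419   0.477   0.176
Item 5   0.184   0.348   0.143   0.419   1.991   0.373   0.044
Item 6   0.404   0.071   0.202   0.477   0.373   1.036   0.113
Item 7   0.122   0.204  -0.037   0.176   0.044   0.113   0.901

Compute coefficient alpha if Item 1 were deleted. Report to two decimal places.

α = 0.48

Remaining items: Item 2, Item 3, Item 4, Item 5, Item 6, Item 7 (k = 6).
Σσᵢ² = 1.047 + 1.245 + 2.202 + 1.991 + 1.036 + 0.901 = 8.422
σ²_T = 8.422 + 2 × 2.767 = 13.956
α (item deleted) = (6/5)·(1 − 8.422/13.956) = 0.48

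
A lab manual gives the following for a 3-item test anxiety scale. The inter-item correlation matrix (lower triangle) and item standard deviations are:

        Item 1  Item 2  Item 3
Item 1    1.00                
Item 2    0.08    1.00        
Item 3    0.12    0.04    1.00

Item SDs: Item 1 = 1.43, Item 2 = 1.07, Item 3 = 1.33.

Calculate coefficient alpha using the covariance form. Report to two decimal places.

α = 0.21

Σσ²ᵢ = 1.43² + 1.07² + 1.33² = 4.9587
Covariances σ_ij = r_ij · s_i · s_j:
  σ(Item 1,Item 2) = 0.08 × 1.43 × 1.07 = 0.1224
  σ(Item 1,Item 3) = 0.12 × 1.43 × 1.33 = 0.2282
  σ(Item 2,Item 3) = 0.04 × 1.07 × 1.33 = 0.0569
σ²_T = Σσ²ᵢ + 2·Σσ_ij = 4.9587 + 2 × 0.4075 = 5.7737
α = (3/2)·(1 − 4.9587/5.7737) = 0.21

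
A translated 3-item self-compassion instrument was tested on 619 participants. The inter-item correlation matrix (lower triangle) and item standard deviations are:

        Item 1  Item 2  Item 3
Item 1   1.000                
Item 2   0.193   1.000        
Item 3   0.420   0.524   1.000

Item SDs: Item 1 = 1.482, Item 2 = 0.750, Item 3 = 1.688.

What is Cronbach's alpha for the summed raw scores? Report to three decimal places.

α = 0.611

Σσ²ᵢ = 1.482² + 0.750² + 1.688² = 5.6082
Covariances σ_ij = r_ij · s_i · s_j:
  σ(Item 1,Item 2) = 0.193 × 1.482 × 0.750 = 0.2145
  σ(Item 1,Item 3) = 0.420 × 1.482 × 1.688 = 1.0507
  σ(Item 2,Item 3) = 0.524 × 0.750 × 1.688 = 0.6634
σ²_T = Σσ²ᵢ + 2·Σσ_ij = 5.6082 + 2 × 1.9286 = 9.4654
α = (3/2)·(1 − 5.6082/9.4654) = 0.611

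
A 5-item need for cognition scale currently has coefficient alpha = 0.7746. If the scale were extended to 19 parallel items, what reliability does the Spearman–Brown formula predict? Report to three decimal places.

predicted reliability = 0.929

Length factor m = 19/5 = 3.8000
α' = m·α / (1 + (m−1)·α)
   = 19/5 × 0.7746 / (1 + (19/5 − 1) × 0.7746)
   = 2.9435 / 3.1689 = 0.929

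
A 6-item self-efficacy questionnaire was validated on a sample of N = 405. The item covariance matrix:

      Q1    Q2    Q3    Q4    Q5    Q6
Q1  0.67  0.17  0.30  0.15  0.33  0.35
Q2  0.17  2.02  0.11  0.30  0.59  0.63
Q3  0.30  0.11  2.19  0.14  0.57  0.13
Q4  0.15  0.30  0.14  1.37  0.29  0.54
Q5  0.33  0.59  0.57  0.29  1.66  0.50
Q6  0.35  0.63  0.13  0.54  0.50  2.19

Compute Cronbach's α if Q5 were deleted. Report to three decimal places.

α = 0.501

Remaining items: Q1, Q2, Q3, Q4, Q6 (k = 5).
Σσᵢ² = 0.67 + 2.02 + 2.19 + 1.37 + 2.19 = 8.44
Var(T) = 8.44 + 2 × 2.82 = 14.08
α (item deleted) = (5/4)·(1 − 8.44/14.08) = 0.501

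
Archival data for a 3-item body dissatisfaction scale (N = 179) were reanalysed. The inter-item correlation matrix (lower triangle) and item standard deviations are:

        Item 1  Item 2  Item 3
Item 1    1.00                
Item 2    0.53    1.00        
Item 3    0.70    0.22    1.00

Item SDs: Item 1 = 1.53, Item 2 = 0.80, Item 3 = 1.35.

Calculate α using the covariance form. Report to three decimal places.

α = 0.739

Σσ²ᵢ = 1.53² + 0.80² + 1.35² = 4.8034
Covariances σ_ij = r_ij · s_i · s_j:
  σ(Item 1,Item 2) = 0.53 × 1.53 × 0.80 = 0.6487
  σ(Item 1,Item 3) = 0.70 × 1.53 × 1.35 = 1.4459
  σ(Item 2,Item 3) = 0.22 × 0.80 × 1.35 = 0.2376
σ²_T = Σσ²ᵢ + 2·Σσ_ij = 4.8034 + 2 × 2.3322 = 9.4678
α = (3/2)·(1 − 4.8034/9.4678) = 0.739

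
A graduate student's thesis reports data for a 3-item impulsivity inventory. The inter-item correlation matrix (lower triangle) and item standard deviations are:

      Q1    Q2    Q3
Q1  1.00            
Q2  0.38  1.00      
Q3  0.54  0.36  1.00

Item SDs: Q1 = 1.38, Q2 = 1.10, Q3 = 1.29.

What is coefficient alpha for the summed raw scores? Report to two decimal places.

Σσ²ᵢ = 1.38² + 1.10² + 1.29² = 4.7785
Covariances σ_ij = r_ij · s_i · s_j:
  σ(Q1,Q2) = 0.38 × 1.38 × 1.10 = 0.5768
  σ(Q1,Q3) = 0.54 × 1.38 × 1.29 = 0.9613
  σ(Q2,Q3) = 0.36 × 1.10 × 1.29 = 0.5108
σ²_T = Σσ²ᵢ + 2·Σσ_ij = 4.7785 + 2 × 2.0489 = 8.8763
α = (3/2)·(1 − 4.7785/8.8763) = 0.69

coefficient alpha = 0.69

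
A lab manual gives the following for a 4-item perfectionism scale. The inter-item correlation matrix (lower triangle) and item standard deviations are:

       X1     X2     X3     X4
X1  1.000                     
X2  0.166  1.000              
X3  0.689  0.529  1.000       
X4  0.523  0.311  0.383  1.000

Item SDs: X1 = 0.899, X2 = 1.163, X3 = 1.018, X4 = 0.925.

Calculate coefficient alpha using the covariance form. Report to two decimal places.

Σσ²ᵢ = 0.899² + 1.163² + 1.018² + 0.925² = 4.0527
Covariances σ_ij = r_ij · s_i · s_j:
  σ(X1,X2) = 0.166 × 0.899 × 1.163 = 0.1736
  σ(X1,X3) = 0.689 × 0.899 × 1.018 = 0.6306
  σ(X1,X4) = 0.523 × 0.899 × 0.925 = 0.4349
  σ(X2,X3) = 0.529 × 1.163 × 1.018 = 0.6263
  σ(X2,X4) = 0.311 × 1.163 × 0.925 = 0.3346
  σ(X3,X4) = 0.383 × 1.018 × 0.925 = 0.3607
σ²_T = Σσ²ᵢ + 2·Σσ_ij = 4.0527 + 2 × 2.5607 = 9.1741
α = (4/3)·(1 − 4.0527/9.1741) = 0.74

α = 0.74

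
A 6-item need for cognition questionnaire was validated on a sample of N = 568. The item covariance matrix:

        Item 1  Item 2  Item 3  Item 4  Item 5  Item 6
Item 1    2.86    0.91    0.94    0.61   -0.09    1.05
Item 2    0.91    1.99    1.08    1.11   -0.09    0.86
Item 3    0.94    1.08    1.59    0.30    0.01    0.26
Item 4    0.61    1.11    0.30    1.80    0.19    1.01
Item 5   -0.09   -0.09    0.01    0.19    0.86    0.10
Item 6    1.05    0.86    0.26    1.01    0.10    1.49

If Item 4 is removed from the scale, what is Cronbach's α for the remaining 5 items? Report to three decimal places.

Remaining items: Item 1, Item 2, Item 3, Item 5, Item 6 (k = 5).
Σσ²ᵢ = 2.86 + 1.99 + 1.59 + 0.86 + 1.49 = 8.79
σ²_T = 8.79 + 2 × 5.03 = 18.85
α (item deleted) = (5/4)·(1 − 8.79/18.85) = 0.667

α = 0.667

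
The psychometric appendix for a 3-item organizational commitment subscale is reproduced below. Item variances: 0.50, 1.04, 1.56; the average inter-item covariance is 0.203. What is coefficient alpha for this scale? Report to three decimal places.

ΣVar(i) = 0.50 + 1.04 + 1.56 = 3.10
Sum of the 3 distinct covariances = 3 × 0.203 = 0.609
σ²_T = ΣVar(i) + 2·Σcov = 3.10 + 2 × 0.609 = 4.318
α = (3/2)·(1 − 3.10/4.318) = 0.423

α = 0.423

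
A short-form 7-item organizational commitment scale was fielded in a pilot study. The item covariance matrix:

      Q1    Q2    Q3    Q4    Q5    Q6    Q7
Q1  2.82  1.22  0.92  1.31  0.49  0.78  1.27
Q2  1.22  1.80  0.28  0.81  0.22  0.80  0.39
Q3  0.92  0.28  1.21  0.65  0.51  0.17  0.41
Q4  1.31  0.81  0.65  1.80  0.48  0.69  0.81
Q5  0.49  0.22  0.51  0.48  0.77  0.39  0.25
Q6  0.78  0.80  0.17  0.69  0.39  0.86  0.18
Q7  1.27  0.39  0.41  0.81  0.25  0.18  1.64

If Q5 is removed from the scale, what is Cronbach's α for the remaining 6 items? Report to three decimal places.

Remaining items: Q1, Q2, Q3, Q4, Q6, Q7 (k = 6).
Σσᵢ² = 2.82 + 1.80 + 1.21 + 1.80 + 0.86 + 1.64 = 10.13
Var(T) = 10.13 + 2 × 10.69 = 31.51
α (item deleted) = (6/5)·(1 − 10.13/31.51) = 0.814

Cronbach's α = 0.814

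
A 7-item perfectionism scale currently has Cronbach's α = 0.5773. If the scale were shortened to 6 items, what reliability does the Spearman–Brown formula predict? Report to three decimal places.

predicted reliability = 0.539

Length factor m = 6/7 = 0.8571
α' = m·α / (1 − (1−m)·α)
   = 6/7 × 0.5773 / (1 − (1 − 6/7) × 0.5773)
   = 0.4948 / 0.9175 = 0.539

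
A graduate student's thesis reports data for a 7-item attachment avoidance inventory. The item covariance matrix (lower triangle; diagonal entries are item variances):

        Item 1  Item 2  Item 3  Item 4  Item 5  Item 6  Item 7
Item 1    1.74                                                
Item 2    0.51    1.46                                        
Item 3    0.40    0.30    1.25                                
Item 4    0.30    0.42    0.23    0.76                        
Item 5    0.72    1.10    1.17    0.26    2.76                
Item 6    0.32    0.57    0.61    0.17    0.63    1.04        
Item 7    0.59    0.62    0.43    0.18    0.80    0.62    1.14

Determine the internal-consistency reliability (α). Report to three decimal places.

α = 0.797

Σσ²ᵢ = 1.74 + 1.46 + 1.25 + 0.76 + 2.76 + 1.04 + 1.14 = 10.15
Σ_{i<j} σ_ij = 10.95
σ²_total = 10.15 + 2 × 10.95 = 32.05
α = (k/(k−1))·(1 − Σσ²ᵢ/σ²_total) = (7/6)·(1 − 10.15/32.05) = 0.797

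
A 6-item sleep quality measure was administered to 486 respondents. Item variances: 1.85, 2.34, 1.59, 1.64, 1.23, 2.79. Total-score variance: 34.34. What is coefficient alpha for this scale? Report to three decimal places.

Σσ²ᵢ = 1.85 + 2.34 + 1.59 + 1.64 + 1.23 + 2.79 = 11.44
α = (k/(k−1))·(1 − Σσ²ᵢ/total variance) = (6/5)·(1 − 11.44/34.34) = 0.800

coefficient alpha = 0.800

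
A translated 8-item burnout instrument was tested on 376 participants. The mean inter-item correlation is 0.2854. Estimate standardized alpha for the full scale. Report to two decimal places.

Standardized α = k·r̄ / (1 + (k−1)·r̄) = 8 × 0.2854 / (1 + 7 × 0.2854)
  = 2.2832 / 2.9978 = 0.76

standardized alpha = 0.76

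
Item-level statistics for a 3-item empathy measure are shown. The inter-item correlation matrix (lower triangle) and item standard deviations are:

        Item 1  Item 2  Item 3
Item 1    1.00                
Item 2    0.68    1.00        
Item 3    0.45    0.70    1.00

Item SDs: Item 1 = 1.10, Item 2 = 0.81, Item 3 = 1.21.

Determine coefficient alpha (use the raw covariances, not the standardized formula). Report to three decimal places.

Σσ²ᵢ = 1.10² + 0.81² + 1.21² = 3.3302
Covariances σ_ij = r_ij · s_i · s_j:
  σ(Item 1,Item 2) = 0.68 × 1.10 × 0.81 = 0.6059
  σ(Item 1,Item 3) = 0.45 × 1.10 × 1.21 = 0.5990
  σ(Item 2,Item 3) = 0.70 × 0.81 × 1.21 = 0.6861
σ²_T = Σσ²ᵢ + 2·Σσ_ij = 3.3302 + 2 × 1.8910 = 7.1122
α = (3/2)·(1 − 3.3302/7.1122) = 0.798

coefficient alpha = 0.798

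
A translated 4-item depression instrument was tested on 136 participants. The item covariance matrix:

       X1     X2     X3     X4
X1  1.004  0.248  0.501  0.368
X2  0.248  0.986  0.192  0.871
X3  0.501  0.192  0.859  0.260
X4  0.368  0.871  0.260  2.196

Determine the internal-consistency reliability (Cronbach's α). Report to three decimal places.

α = 0.656

ΣVar(i) = 1.004 + 0.986 + 0.859 + 2.196 = 5.045
Sum of off-diagonal covariances = 2.440
total variance = 5.045 + 2 × 2.440 = 9.925
α = (k/(k−1))·(1 − ΣVar(i)/total variance) = (4/3)·(1 − 5.045/9.925) = 0.656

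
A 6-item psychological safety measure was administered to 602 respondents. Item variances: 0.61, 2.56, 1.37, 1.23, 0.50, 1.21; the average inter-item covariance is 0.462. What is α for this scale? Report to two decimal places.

α = 0.78

Σσ²ᵢ = 0.61 + 2.56 + 1.37 + 1.23 + 0.50 + 1.21 = 7.48
Sum of the 15 distinct covariances = 15 × 0.462 = 6.930
total variance = Σσ²ᵢ + 2·Σcov = 7.48 + 2 × 6.930 = 21.340
α = (6/5)·(1 − 7.48/21.340) = 0.78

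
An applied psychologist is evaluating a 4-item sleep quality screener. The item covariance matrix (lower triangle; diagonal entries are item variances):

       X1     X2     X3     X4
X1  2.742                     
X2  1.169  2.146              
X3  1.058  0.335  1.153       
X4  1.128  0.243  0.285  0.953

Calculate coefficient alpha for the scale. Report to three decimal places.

α = 0.729

sum of item variances = 2.742 + 2.146 + 1.153 + 0.953 = 6.994
Σ_{i<j} σ_ij = 4.218
total variance = 6.994 + 2 × 4.218 = 15.430
α = (k/(k−1))·(1 − sum of item variances/total variance) = (4/3)·(1 − 6.994/15.430) = 0.729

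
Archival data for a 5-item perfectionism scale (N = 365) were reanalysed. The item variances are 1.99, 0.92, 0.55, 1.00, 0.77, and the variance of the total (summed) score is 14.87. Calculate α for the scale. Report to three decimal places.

sum of item variances = 1.99 + 0.92 + 0.55 + 1.00 + 0.77 = 5.23
α = (k/(k−1))·(1 − sum of item variances/σ²_T) = (5/4)·(1 − 5.23/14.87) = 0.810

α = 0.810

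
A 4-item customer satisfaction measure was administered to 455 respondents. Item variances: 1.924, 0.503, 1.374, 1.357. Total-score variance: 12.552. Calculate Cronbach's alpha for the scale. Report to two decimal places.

sum of item variances = 1.924 + 0.503 + 1.374 + 1.357 = 5.158
α = (k/(k−1))·(1 − sum of item variances/σ²_T) = (4/3)·(1 − 5.158/12.552) = 0.79

Cronbach's alpha = 0.79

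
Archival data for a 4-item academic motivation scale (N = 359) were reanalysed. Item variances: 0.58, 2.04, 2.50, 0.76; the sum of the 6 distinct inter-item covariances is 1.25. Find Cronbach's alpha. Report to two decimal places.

α = 0.40

sum of item variances = 0.58 + 2.04 + 2.50 + 0.76 = 5.88
Sum of distinct covariances = 1.25
σ²_total = sum of item variances + 2·Σcov = 5.88 + 2 × 1.25 = 8.38
α = (4/3)·(1 − 5.88/8.38) = 0.40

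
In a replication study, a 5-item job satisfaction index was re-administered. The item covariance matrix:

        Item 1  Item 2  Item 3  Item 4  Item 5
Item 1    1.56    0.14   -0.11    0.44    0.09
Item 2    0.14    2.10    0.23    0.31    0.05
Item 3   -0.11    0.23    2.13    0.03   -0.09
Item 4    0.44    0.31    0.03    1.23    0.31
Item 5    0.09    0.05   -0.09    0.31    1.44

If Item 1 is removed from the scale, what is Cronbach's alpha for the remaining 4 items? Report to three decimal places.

α = 0.261

Remaining items: Item 2, Item 3, Item 4, Item 5 (k = 4).
Σσᵢ² = 2.10 + 2.13 + 1.23 + 1.44 = 6.90
total variance = 6.90 + 2 × 0.84 = 8.58
α (item deleted) = (4/3)·(1 − 6.90/8.58) = 0.261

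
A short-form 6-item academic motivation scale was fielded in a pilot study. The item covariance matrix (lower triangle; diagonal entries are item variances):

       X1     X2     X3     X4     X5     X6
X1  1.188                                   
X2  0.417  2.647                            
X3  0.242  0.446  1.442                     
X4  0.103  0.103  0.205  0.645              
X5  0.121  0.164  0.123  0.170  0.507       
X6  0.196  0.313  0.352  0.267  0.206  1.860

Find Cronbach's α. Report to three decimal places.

Σσᵢ² = 1.188 + 2.647 + 1.442 + 0.645 + 0.507 + 1.860 = 8.289
Sum of the distinct covariances = 3.428
σ²_T = 8.289 + 2 × 3.428 = 15.145
α = (k/(k−1))·(1 − Σσᵢ²/σ²_T) = (6/5)·(1 − 8.289/15.145) = 0.543

Cronbach's α = 0.543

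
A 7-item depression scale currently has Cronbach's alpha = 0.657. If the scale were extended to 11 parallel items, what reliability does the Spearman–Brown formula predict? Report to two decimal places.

predicted reliability = 0.75

Length factor m = 11/7 = 1.5714
α' = m·α / (1 + (m−1)·α)
   = 11/7 × 0.657 / (1 + (11/7 − 1) × 0.657)
   = 1.0324 / 1.3754 = 0.75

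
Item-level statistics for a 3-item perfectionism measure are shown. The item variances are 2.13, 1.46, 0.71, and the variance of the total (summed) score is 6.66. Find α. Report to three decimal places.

sum of item variances = 2.13 + 1.46 + 0.71 = 4.30
α = (k/(k−1))·(1 − sum of item variances/total variance) = (3/2)·(1 − 4.30/6.66) = 0.532

α = 0.532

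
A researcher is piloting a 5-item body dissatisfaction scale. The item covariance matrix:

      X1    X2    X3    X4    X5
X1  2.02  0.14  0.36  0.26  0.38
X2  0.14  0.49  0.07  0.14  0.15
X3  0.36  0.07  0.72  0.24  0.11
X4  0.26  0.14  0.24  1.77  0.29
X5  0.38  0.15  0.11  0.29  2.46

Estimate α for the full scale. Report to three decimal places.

α = 0.456

ΣVar(i) = 2.02 + 0.49 + 0.72 + 1.77 + 2.46 = 7.46
Sum of off-diagonal covariances = 2.14
σ²_T = 7.46 + 2 × 2.14 = 11.74
α = (k/(k−1))·(1 − ΣVar(i)/σ²_T) = (5/4)·(1 − 7.46/11.74) = 0.456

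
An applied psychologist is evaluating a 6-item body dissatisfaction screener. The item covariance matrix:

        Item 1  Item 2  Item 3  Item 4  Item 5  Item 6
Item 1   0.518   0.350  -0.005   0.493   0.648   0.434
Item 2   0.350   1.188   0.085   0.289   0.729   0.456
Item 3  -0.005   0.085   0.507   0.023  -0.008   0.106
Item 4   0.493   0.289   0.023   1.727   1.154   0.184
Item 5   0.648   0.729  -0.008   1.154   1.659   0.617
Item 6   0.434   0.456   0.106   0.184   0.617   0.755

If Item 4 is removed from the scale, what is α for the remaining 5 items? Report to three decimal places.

α = 0.745

Remaining items: Item 1, Item 2, Item 3, Item 5, Item 6 (k = 5).
Σσ²ᵢ = 0.518 + 1.188 + 0.507 + 1.659 + 0.755 = 4.627
σ²_T = 4.627 + 2 × 3.412 = 11.451
α (item deleted) = (5/4)·(1 − 4.627/11.451) = 0.745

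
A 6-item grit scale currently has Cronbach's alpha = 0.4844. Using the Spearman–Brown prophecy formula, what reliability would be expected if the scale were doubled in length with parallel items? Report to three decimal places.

predicted reliability = 0.653

Length factor m = 2
α' = m·α / (1 + (m−1)·α)
   = 2 × 0.4844 / (1 + (2 − 1) × 0.4844)
   = 0.9688 / 1.4844 = 0.653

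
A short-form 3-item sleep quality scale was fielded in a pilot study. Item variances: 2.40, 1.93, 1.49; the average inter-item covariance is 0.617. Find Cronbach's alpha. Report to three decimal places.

α = 0.583

Σσᵢ² = 2.40 + 1.93 + 1.49 = 5.82
Sum of the 3 distinct covariances = 3 × 0.617 = 1.851
σ²_T = Σσᵢ² + 2·Σcov = 5.82 + 2 × 1.851 = 9.522
α = (3/2)·(1 − 5.82/9.522) = 0.583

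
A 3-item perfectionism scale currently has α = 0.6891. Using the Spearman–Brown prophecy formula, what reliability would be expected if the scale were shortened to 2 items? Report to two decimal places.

predicted reliability = 0.60

Length factor m = 2/3 = 0.6667
α' = m·α / (1 − (1−m)·α)
   = 2/3 × 0.6891 / (1 − (1 − 2/3) × 0.6891)
   = 0.4594 / 0.7703 = 0.60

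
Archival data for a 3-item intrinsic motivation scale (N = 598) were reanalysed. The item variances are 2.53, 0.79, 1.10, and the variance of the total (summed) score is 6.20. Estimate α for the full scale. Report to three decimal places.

Σσ²ᵢ = 2.53 + 0.79 + 1.10 = 4.42
α = (k/(k−1))·(1 − Σσ²ᵢ/σ²_T) = (3/2)·(1 − 4.42/6.20) = 0.431

α = 0.431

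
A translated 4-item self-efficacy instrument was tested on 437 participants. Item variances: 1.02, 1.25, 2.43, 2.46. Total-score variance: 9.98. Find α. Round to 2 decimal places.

Σσ²ᵢ = 1.02 + 1.25 + 2.43 + 2.46 = 7.16
α = (k/(k−1))·(1 − Σσ²ᵢ/Var(T)) = (4/3)·(1 − 7.16/9.98) = 0.38

α = 0.38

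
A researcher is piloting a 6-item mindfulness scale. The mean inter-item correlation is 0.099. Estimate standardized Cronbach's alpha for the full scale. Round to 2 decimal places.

Standardized α = k·r̄ / (1 + (k−1)·r̄) = 6 × 0.099 / (1 + 5 × 0.099)
  = 0.5940 / 1.4950 = 0.40

standardized Cronbach's alpha = 0.40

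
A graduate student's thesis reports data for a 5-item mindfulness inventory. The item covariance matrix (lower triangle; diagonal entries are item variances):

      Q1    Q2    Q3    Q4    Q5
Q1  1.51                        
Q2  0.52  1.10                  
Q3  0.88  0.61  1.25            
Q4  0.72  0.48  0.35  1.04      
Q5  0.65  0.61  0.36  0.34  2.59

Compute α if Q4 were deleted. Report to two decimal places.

α = 0.71

Remaining items: Q1, Q2, Q3, Q5 (k = 4).
ΣVar(i) = 1.51 + 1.10 + 1.25 + 2.59 = 6.45
total variance = 6.45 + 2 × 3.63 = 13.71
α (item deleted) = (4/3)·(1 − 6.45/13.71) = 0.71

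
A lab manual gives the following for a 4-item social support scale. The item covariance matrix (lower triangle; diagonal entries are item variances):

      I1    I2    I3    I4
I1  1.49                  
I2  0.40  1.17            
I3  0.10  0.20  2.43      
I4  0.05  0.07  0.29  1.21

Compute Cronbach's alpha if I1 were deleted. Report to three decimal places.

Remaining items: I2, I3, I4 (k = 3).
Σσ²ᵢ = 1.17 + 2.43 + 1.21 = 4.81
σ²_total = 4.81 + 2 × 0.56 = 5.93
α (item deleted) = (3/2)·(1 − 4.81/5.93) = 0.283

Cronbach's alpha = 0.283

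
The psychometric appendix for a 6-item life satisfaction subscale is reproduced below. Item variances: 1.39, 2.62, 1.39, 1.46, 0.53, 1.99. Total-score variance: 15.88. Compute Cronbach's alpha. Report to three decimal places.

ΣVar(i) = 1.39 + 2.62 + 1.39 + 1.46 + 0.53 + 1.99 = 9.38
α = (k/(k−1))·(1 − ΣVar(i)/total variance) = (6/5)·(1 − 9.38/15.88) = 0.491

Cronbach's alpha = 0.491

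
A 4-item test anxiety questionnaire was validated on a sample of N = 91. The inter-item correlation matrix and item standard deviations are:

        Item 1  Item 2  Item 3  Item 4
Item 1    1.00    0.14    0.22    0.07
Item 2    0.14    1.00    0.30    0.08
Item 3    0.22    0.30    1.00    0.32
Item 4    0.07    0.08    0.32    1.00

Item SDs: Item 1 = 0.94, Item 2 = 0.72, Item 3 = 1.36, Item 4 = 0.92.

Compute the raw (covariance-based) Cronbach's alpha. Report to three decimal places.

α = 0.488

Σσ²ᵢ = 0.94² + 0.72² + 1.36² + 0.92² = 4.0980
Covariances σ_ij = r_ij · s_i · s_j:
  σ(Item 1,Item 2) = 0.14 × 0.94 × 0.72 = 0.0948
  σ(Item 1,Item 3) = 0.22 × 0.94 × 1.36 = 0.2812
  σ(Item 1,Item 4) = 0.07 × 0.94 × 0.92 = 0.0605
  σ(Item 2,Item 3) = 0.30 × 0.72 × 1.36 = 0.2938
  σ(Item 2,Item 4) = 0.08 × 0.72 × 0.92 = 0.0530
  σ(Item 3,Item 4) = 0.32 × 1.36 × 0.92 = 0.4004
σ²_T = Σσ²ᵢ + 2·Σσ_ij = 4.0980 + 2 × 1.1837 = 6.4654
α = (4/3)·(1 − 4.0980/6.4654) = 0.488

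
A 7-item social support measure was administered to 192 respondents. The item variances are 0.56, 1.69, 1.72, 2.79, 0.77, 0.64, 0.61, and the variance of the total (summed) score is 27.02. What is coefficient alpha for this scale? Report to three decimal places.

Σσ²ᵢ = 0.56 + 1.69 + 1.72 + 2.79 + 0.77 + 0.64 + 0.61 = 8.78
α = (k/(k−1))·(1 − Σσ²ᵢ/total variance) = (7/6)·(1 − 8.78/27.02) = 0.788

coefficient alpha = 0.788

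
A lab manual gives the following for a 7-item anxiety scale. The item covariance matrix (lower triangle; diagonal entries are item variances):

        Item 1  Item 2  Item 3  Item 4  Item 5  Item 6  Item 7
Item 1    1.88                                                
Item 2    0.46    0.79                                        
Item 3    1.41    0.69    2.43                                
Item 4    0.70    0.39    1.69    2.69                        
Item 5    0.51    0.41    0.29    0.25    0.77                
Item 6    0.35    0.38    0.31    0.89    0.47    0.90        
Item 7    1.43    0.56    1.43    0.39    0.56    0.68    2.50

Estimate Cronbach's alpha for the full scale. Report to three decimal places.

ΣVar(i) = 1.88 + 0.79 + 2.43 + 2.69 + 0.77 + 0.90 + 2.50 = 11.96
Sum of the distinct covariances = 14.25
total variance = 11.96 + 2 × 14.25 = 40.46
α = (k/(k−1))·(1 − ΣVar(i)/total variance) = (7/6)·(1 − 11.96/40.46) = 0.822

Cronbach's alpha = 0.822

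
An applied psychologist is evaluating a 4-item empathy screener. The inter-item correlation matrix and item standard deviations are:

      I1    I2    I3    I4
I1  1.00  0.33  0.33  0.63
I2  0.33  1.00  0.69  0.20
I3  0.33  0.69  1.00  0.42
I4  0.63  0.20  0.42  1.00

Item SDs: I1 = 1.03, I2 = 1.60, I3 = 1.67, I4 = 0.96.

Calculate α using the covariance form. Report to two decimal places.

α = 0.74

Σσ²ᵢ = 1.03² + 1.60² + 1.67² + 0.96² = 7.3314
Covariances σ_ij = r_ij · s_i · s_j:
  σ(I1,I2) = 0.33 × 1.03 × 1.60 = 0.5438
  σ(I1,I3) = 0.33 × 1.03 × 1.67 = 0.5676
  σ(I1,I4) = 0.63 × 1.03 × 0.96 = 0.6229
  σ(I2,I3) = 0.69 × 1.60 × 1.67 = 1.8437
  σ(I2,I4) = 0.20 × 1.60 × 0.96 = 0.3072
  σ(I3,I4) = 0.42 × 1.67 × 0.96 = 0.6733
σ²_T = Σσ²ᵢ + 2·Σσ_ij = 7.3314 + 2 × 4.5585 = 16.4484
α = (4/3)·(1 − 7.3314/16.4484) = 0.74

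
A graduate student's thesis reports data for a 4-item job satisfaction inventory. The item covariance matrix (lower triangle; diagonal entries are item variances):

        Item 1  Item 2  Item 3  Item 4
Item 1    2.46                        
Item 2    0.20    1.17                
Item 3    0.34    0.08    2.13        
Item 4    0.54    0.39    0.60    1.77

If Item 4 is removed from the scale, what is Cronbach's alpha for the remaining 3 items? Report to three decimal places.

α = 0.266

Remaining items: Item 1, Item 2, Item 3 (k = 3).
Σσ²ᵢ = 2.46 + 1.17 + 2.13 = 5.76
σ²_T = 5.76 + 2 × 0.62 = 7.00
α (item deleted) = (3/2)·(1 − 5.76/7.00) = 0.266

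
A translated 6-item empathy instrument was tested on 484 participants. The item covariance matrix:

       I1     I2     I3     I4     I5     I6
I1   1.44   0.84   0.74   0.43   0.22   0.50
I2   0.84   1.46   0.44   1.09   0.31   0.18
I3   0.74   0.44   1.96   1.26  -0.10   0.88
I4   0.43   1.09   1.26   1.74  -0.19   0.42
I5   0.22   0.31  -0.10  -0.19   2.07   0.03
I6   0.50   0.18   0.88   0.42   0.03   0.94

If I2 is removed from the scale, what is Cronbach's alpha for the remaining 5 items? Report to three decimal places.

Remaining items: I1, I3, I4, I5, I6 (k = 5).
ΣVar(i) = 1.44 + 1.96 + 1.74 + 2.07 + 0.94 = 8.15
total variance = 8.15 + 2 × 4.19 = 16.53
α (item deleted) = (5/4)·(1 − 8.15/16.53) = 0.634

Cronbach's alpha = 0.634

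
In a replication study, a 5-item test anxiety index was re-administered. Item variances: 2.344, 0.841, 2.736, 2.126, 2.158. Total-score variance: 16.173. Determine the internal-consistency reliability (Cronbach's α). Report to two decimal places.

α = 0.46

Σσᵢ² = 2.344 + 0.841 + 2.736 + 2.126 + 2.158 = 10.205
α = (k/(k−1))·(1 − Σσᵢ²/σ²_total) = (5/4)·(1 − 10.205/16.173) = 0.46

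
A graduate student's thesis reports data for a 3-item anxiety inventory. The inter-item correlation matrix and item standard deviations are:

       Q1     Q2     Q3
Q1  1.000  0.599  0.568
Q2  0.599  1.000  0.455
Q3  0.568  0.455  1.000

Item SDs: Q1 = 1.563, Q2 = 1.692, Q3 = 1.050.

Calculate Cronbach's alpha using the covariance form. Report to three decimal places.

Σσ²ᵢ = 1.563² + 1.692² + 1.050² = 6.4083
Covariances σ_ij = r_ij · s_i · s_j:
  σ(Q1,Q2) = 0.599 × 1.563 × 1.692 = 1.5841
  σ(Q1,Q3) = 0.568 × 1.563 × 1.050 = 0.9322
  σ(Q2,Q3) = 0.455 × 1.692 × 1.050 = 0.8084
σ²_T = Σσ²ᵢ + 2·Σσ_ij = 6.4083 + 2 × 3.3247 = 13.0577
α = (3/2)·(1 − 6.4083/13.0577) = 0.764

Cronbach's alpha = 0.764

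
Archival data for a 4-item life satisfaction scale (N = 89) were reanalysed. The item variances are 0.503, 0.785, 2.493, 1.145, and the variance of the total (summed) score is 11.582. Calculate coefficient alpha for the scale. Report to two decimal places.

sum of item variances = 0.503 + 0.785 + 2.493 + 1.145 = 4.926
α = (k/(k−1))·(1 − sum of item variances/σ²_T) = (4/3)·(1 − 4.926/11.582) = 0.77

coefficient alpha = 0.77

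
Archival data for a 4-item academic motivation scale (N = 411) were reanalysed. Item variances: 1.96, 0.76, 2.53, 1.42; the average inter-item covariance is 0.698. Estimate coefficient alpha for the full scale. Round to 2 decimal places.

ΣVar(i) = 1.96 + 0.76 + 2.53 + 1.42 = 6.67
Sum of the 6 distinct covariances = 6 × 0.698 = 4.188
total variance = ΣVar(i) + 2·Σcov = 6.67 + 2 × 4.188 = 15.046
α = (4/3)·(1 − 6.67/15.046) = 0.74

α = 0.74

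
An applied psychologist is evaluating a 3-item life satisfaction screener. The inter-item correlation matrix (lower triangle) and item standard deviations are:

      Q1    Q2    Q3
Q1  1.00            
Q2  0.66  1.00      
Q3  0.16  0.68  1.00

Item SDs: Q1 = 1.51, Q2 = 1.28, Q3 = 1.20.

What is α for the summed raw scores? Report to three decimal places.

Σσ²ᵢ = 1.51² + 1.28² + 1.20² = 5.3585
Covariances σ_ij = r_ij · s_i · s_j:
  σ(Q1,Q2) = 0.66 × 1.51 × 1.28 = 1.2756
  σ(Q1,Q3) = 0.16 × 1.51 × 1.20 = 0.2899
  σ(Q2,Q3) = 0.68 × 1.28 × 1.20 = 1.0445
σ²_T = Σσ²ᵢ + 2·Σσ_ij = 5.3585 + 2 × 2.6100 = 10.5785
α = (3/2)·(1 − 5.3585/10.5785) = 0.740

α = 0.740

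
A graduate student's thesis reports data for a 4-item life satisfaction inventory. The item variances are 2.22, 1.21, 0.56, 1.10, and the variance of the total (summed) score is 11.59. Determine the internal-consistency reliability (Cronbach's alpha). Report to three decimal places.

ΣVar(i) = 2.22 + 1.21 + 0.56 + 1.10 = 5.09
α = (k/(k−1))·(1 − ΣVar(i)/total variance) = (4/3)·(1 − 5.09/11.59) = 0.748

Cronbach's alpha = 0.748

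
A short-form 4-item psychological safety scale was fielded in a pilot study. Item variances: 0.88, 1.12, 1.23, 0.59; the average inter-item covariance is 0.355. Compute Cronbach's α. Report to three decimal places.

Cronbach's α = 0.703

Σσᵢ² = 0.88 + 1.12 + 1.23 + 0.59 = 3.82
Sum of the 6 distinct covariances = 6 × 0.355 = 2.130
σ²_T = Σσᵢ² + 2·Σcov = 3.82 + 2 × 2.130 = 8.080
α = (4/3)·(1 − 3.82/8.080) = 0.703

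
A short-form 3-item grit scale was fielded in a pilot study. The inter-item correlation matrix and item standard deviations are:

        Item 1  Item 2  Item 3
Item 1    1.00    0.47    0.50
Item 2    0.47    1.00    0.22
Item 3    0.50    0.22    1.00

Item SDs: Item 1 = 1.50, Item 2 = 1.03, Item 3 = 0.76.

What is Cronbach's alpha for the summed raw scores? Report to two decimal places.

Cronbach's alpha = 0.65

Σσ²ᵢ = 1.50² + 1.03² + 0.76² = 3.8885
Covariances σ_ij = r_ij · s_i · s_j:
  σ(Item 1,Item 2) = 0.47 × 1.50 × 1.03 = 0.7261
  σ(Item 1,Item 3) = 0.50 × 1.50 × 0.76 = 0.5700
  σ(Item 2,Item 3) = 0.22 × 1.03 × 0.76 = 0.1722
σ²_T = Σσ²ᵢ + 2·Σσ_ij = 3.8885 + 2 × 1.4683 = 6.8251
α = (3/2)·(1 − 3.8885/6.8251) = 0.65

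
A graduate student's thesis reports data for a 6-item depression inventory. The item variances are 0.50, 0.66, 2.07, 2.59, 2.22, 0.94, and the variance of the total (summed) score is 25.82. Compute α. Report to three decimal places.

sum of item variances = 0.50 + 0.66 + 2.07 + 2.59 + 2.22 + 0.94 = 8.98
α = (k/(k−1))·(1 − sum of item variances/σ²_T) = (6/5)·(1 − 8.98/25.82) = 0.783

α = 0.783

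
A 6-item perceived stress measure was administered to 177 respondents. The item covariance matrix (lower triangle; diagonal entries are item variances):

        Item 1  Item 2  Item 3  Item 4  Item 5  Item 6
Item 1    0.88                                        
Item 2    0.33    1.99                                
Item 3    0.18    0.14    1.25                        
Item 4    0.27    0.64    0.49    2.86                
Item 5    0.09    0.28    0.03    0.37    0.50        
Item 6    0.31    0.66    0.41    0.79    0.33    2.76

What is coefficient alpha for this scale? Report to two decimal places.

coefficient alpha = 0.61

ΣVar(i) = 0.88 + 1.99 + 1.25 + 2.86 + 0.50 + 2.76 = 10.24
Sum of off-diagonal covariances = 5.32
Var(T) = 10.24 + 2 × 5.32 = 20.88
α = (k/(k−1))·(1 − ΣVar(i)/Var(T)) = (6/5)·(1 − 10.24/20.88) = 0.61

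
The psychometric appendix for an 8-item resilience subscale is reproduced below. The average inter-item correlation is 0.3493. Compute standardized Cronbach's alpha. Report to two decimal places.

Standardized α = k·r̄ / (1 + (k−1)·r̄) = 8 × 0.3493 / (1 + 7 × 0.3493)
  = 2.7944 / 3.4451 = 0.81

standardized Cronbach's alpha = 0.81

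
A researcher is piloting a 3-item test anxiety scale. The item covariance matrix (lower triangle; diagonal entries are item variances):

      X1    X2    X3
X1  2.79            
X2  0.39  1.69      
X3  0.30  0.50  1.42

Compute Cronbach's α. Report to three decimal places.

Σσᵢ² = 2.79 + 1.69 + 1.42 = 5.90
Σ_{i<j} σ_ij = 1.19
σ²_T = 5.90 + 2 × 1.19 = 8.28
α = (k/(k−1))·(1 − Σσᵢ²/σ²_T) = (3/2)·(1 − 5.90/8.28) = 0.431

Cronbach's α = 0.431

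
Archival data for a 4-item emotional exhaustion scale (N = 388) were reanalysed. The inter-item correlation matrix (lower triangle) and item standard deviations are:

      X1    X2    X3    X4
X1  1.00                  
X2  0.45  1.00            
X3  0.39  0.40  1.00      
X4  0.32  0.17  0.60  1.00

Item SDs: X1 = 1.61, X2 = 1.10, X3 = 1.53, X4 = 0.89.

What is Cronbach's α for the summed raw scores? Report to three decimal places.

Σσ²ᵢ = 1.61² + 1.10² + 1.53² + 0.89² = 6.9351
Covariances σ_ij = r_ij · s_i · s_j:
  σ(X1,X2) = 0.45 × 1.61 × 1.10 = 0.7970
  σ(X1,X3) = 0.39 × 1.61 × 1.53 = 0.9607
  σ(X1,X4) = 0.32 × 1.61 × 0.89 = 0.4585
  σ(X2,X3) = 0.40 × 1.10 × 1.53 = 0.6732
  σ(X2,X4) = 0.17 × 1.10 × 0.89 = 0.1664
  σ(X3,X4) = 0.60 × 1.53 × 0.89 = 0.8170
σ²_T = Σσ²ᵢ + 2·Σσ_ij = 6.9351 + 2 × 3.8728 = 14.6807
α = (4/3)·(1 − 6.9351/14.6807) = 0.703

α = 0.703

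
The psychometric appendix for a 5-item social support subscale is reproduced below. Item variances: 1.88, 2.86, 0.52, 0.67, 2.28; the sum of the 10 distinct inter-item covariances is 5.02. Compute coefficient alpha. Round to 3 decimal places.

Σσᵢ² = 1.88 + 2.86 + 0.52 + 0.67 + 2.28 = 8.21
Sum of distinct covariances = 5.02
Var(T) = Σσᵢ² + 2·Σcov = 8.21 + 2 × 5.02 = 18.25
α = (5/4)·(1 − 8.21/18.25) = 0.688

coefficient alpha = 0.688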